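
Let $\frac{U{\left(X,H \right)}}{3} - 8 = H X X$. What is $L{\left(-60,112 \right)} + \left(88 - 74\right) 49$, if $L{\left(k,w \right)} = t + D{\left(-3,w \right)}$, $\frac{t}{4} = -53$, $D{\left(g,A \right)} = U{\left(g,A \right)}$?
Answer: $3522$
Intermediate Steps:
$U{\left(X,H \right)} = 24 + 3 H X^{2}$ ($U{\left(X,H \right)} = 24 + 3 H X X = 24 + 3 H X^{2}$)
$D{\left(g,A \right)} = 24 + 3 A g^{2}$
$t = -212$ ($t = 4 \left(-53\right) = -212$)
$L{\left(k,w \right)} = -188 + 27 w$ ($L{\left(k,w \right)} = -212 + \left(24 + 3 w \left(-3\right)^{2}\right) = -212 + \left(24 + 3 w 9\right) = -212 + \left(24 + 27 w\right) = -188 + 27 w$)
$L{\left(-60,112 \right)} + \left(88 - 74\right) 49 = \left(-188 + 27 \cdot 112\right) + \left(88 - 74\right) 49 = \left(-188 + 3024\right) + 14 \cdot 49 = 2836 + 686 = 3522$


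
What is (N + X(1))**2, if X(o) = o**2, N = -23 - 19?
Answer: 1681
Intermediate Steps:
N = -42
(N + X(1))**2 = (-42 + 1**2)**2 = (-42 + 1)**2 = (-41)**2 = 1681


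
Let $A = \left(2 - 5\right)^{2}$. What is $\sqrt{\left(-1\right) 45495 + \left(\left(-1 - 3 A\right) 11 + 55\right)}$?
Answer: $2 i \sqrt{11437} \approx 213.89 i$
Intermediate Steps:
$A = 9$ ($A = \left(-3\right)^{2} = 9$)
$\sqrt{\left(-1\right) 45495 + \left(\left(-1 - 3 A\right) 11 + 55\right)} = \sqrt{\left(-1\right) 45495 + \left(\left(-1 - 27\right) 11 + 55\right)} = \sqrt{-45495 + \left(\left(-1 - 27\right) 11 + 55\right)} = \sqrt{-45495 + \left(\left(-28\right) 11 + 55\right)} = \sqrt{-45495 + \left(-308 + 55\right)} = \sqrt{-45495 - 253} = \sqrt{-45748} = 2 i \sqrt{11437}$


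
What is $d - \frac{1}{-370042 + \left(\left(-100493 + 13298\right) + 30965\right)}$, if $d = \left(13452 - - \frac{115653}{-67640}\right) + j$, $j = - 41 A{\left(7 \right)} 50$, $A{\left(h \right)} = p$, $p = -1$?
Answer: $\frac{2940266162817}{189691040} \approx 15500.0$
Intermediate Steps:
$A{\left(h \right)} = -1$
$j = 2050$ ($j = \left(-41\right) \left(-1\right) 50 = 41 \cdot 50 = 2050$)
$d = \frac{55181033}{3560}$ ($d = \left(13452 - - \frac{115653}{-67640}\right) + 2050 = \left(13452 - \left(-115653\right) \left(- \frac{1}{67640}\right)\right) + 2050 = \left(13452 - \frac{6087}{3560}\right) + 2050 = \frac{47883033}{3560} + 2050 = \frac{55181033}{3560} \approx 15500.0$)
$d - \frac{1}{-370042 + \left(\left(-100493 + 13298\right) + 30965\right)} = \frac{55181033}{3560} - \frac{1}{-370042 + \left(\left(-100493 + 13298\right) + 30965\right)} = \frac{55181033}{3560} - \frac{1}{-370042 + \left(-87195 + 30965\right)} = \frac{55181033}{3560} - \frac{1}{-370042 - 56230} = \frac{55181033}{3560} - \frac{1}{-426272} = \frac{55181033}{3560} - - \frac{1}{426272} = \frac{55181033}{3560} + \frac{1}{426272} = \frac{2940266162817}{189691040}$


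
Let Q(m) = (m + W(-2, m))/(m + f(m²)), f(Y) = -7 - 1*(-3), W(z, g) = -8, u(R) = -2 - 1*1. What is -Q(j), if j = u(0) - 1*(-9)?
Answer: 1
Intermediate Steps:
u(R) = -3 (u(R) = -2 - 1 = -3)
f(Y) = -4 (f(Y) = -7 + 3 = -4)
j = 6 (j = -3 - 1*(-9) = -3 + 9 = 6)
Q(m) = (-8 + m)/(-4 + m) (Q(m) = (m - 8)/(m - 4) = (-8 + m)/(-4 + m))
-Q(j) = -(-8 + 6)/(-4 + 6) = -(-2)/2 = -1*(-1) = 1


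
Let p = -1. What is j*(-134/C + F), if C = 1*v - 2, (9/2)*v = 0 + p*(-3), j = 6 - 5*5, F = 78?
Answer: -6783/2 ≈ -3391.5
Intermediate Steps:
j = -19 (j = 6 - 25 = -19)
v = ⅔ (v = 2*(0 - 1*(-3))/9 = 2*(0 + 3)/9 = (2/9)*3 = ⅔ ≈ 0.66667)
C = -4/3 (C = 1*(⅔) - 2 = ⅔ - 2 = -4/3 ≈ -1.3333)
j*(-134/C + F) = -19*(-134/(-4/3) + 78) = -19*(-134*(-¾) + 78) = -19*(201/2 + 78) = -19*357/2 = -6783/2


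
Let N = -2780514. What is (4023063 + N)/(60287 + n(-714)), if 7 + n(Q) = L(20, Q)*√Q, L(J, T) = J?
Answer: 1872521343/90849100 - 1242549*I*√714/181698200 ≈ 20.611 - 0.18273*I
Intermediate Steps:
n(Q) = -7 + 20*√Q
(4023063 + N)/(60287 + n(-714)) = (4023063 - 2780514)/(60287 + (-7 + 20*√(-714))) = 1242549/(60287 + (-7 + 20*(I*√714))) = 1242549/(60287 + (-7 + 20*I*√714)) = 1242549/(60280 + 20*I*√714)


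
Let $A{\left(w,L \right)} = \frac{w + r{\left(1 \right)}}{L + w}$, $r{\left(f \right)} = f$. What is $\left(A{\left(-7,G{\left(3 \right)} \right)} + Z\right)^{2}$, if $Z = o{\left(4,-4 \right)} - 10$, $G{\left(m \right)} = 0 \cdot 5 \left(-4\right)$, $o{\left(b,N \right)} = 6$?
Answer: $\frac{484}{49} \approx 9.8775$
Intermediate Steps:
$G{\left(m \right)} = 0$ ($G{\left(m \right)} = 0 \left(-4\right) = 0$)
$Z = -4$ ($Z = 6 - 10 = -4$)
$A{\left(w,L \right)} = \frac{1 + w}{L + w}$ ($A{\left(w,L \right)} = \frac{w + 1}{L + w} = \frac{1 + w}{L + w}$)
$\left(A{\left(-7,G{\left(3 \right)} \right)} + Z\right)^{2} = \left(\frac{1 - 7}{0 - 7} - 4\right)^{2} = \left(\frac{1}{-7} \left(-6\right) - 4\right)^{2} = \left(\left(- \frac{1}{7}\right) \left(-6\right) - 4\right)^{2} = \left(\frac{6}{7} - 4\right)^{2} = \left(- \frac{22}{7}\right)^{2} = \frac{484}{49}$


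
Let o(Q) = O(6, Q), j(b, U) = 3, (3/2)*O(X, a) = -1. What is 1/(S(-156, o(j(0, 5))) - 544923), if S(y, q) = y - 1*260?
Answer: -1/545339 ≈ -1.8337e-6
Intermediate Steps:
O(X, a) = -⅔ (O(X, a) = (⅔)*(-1) = -⅔)
o(Q) = -⅔
S(y, q) = -260 + y (S(y, q) = y - 260 = -260 + y)
1/(S(-156, o(j(0, 5))) - 544923) = 1/((-260 - 156) - 544923) = 1/(-416 - 544923) = 1/(-545339) = -1/545339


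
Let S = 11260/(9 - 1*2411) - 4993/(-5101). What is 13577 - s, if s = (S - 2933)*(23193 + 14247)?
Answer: 673672314641477/6126301 ≈ 1.0996e+8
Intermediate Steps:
S = -22722037/6126301 (S = 11260/(9 - 2411) - 4993*(-1/5101) = 11260/(-2402) + 4993/5101 = 11260*(-1/2402) + 4993/5101 = -5630/1201 + 4993/5101 = -22722037/6126301 ≈ -3.7089)
s = -673589137852800/6126301 (s = (-22722037/6126301 - 2933)*(23193 + 14247) = -17991162870/6126301*37440 = -673589137852800/6126301 ≈ -1.0995e+8)
13577 - s = 13577 - 1*(-673589137852800/6126301) = 13577 + 673589137852800/6126301 = 673672314641477/6126301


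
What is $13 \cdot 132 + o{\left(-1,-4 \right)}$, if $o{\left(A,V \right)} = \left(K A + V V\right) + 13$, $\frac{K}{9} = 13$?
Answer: $1628$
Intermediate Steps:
$K = 117$ ($K = 9 \cdot 13 = 117$)
$o{\left(A,V \right)} = 13 + V^{2} + 117 A$ ($o{\left(A,V \right)} = \left(117 A + V V\right) + 13 = \left(117 A + V^{2}\right) + 13 = \left(V^{2} + 117 A\right) + 13 = 13 + V^{2} + 117 A$)
$13 \cdot 132 + o{\left(-1,-4 \right)} = 13 \cdot 132 + \left(13 + \left(-4\right)^{2} + 117 \left(-1\right)\right) = 1716 + \left(13 + 16 - 117\right) = 1716 - 88 = 1628$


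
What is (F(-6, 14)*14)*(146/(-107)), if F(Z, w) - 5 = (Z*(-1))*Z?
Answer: 63364/107 ≈ 592.19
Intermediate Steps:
F(Z, w) = 5 - Z**2 (F(Z, w) = 5 + (Z*(-1))*Z = 5 + (-Z)*Z = 5 - Z**2)
(F(-6, 14)*14)*(146/(-107)) = ((5 - 1*(-6)**2)*14)*(146/(-107)) = ((5 - 1*36)*14)*(146*(-1/107)) = ((5 - 36)*14)*(-146/107) = -31*14*(-146/107) = -434*(-146/107) = 63364/107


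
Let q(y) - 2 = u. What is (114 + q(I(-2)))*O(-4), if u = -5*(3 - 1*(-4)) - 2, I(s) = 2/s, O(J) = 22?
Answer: 1738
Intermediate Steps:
u = -37 (u = -5*(3 + 4) - 2 = -5*7 - 2 = -35 - 2 = -37)
q(y) = -35 (q(y) = 2 - 37 = -35)
(114 + q(I(-2)))*O(-4) = (114 - 35)*22 = 79*22 = 1738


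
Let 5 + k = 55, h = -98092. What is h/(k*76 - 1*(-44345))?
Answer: -98092/48145 ≈ -2.0374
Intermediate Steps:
k = 50 (k = -5 + 55 = 50)
h/(k*76 - 1*(-44345)) = -98092/(50*76 - 1*(-44345)) = -98092/(3800 + 44345) = -98092/48145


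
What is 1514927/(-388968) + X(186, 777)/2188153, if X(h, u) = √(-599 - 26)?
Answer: -79733/20472 + 25*I/2188153 ≈ -3.8947 + 1.1425e-5*I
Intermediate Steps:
X(h, u) = 25*I (X(h, u) = √(-625) = 25*I)
1514927/(-388968) + X(186, 777)/2188153 = 1514927/(-388968) + (25*I)/2188153 = 1514927*(-1/388968) + (25*I)*(1/2188153) = -79733/20472 + 25*I/2188153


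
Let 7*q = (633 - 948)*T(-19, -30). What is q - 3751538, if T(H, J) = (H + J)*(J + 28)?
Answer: -3755948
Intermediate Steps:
T(H, J) = (28 + J)*(H + J) (T(H, J) = (H + J)*(28 + J) = (28 + J)*(H + J))
q = -4410 (q = ((633 - 948)*((-30)**2 + 28*(-19) + 28*(-30) - 19*(-30)))/7 = (-315*(900 - 532 - 840 + 570))/7 = (-315*98)/7 = (1/7)*(-30870) = -4410)
q - 3751538 = -4410 - 3751538 = -3755948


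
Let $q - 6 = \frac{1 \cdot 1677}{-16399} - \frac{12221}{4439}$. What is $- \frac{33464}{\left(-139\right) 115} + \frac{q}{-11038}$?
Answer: $\frac{25411247071164}{12140033174935} \approx 2.0932$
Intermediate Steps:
$q = \frac{9952808}{3165007}$ ($q = 6 - \left(\frac{12221}{4439} - \frac{1 \cdot 1677}{-16399}\right) = 6 + \left(1677 \left(- \frac{1}{16399}\right) - \frac{12221}{4439}\right) = 6 - \frac{9037234}{3165007} = \frac{9952808}{3165007} \approx 3.1446$)
$- \frac{33464}{\left(-139\right) 115} + \frac{q}{-11038} = - \frac{33464}{\left(-139\right) 115} + \frac{9952808}{3165007 \left(-11038\right)} = - \frac{33464}{-15985} + \frac{9952808}{3165007} \left(- \frac{1}{11038}\right) = \left(-33464\right) \left(- \frac{1}{15985}\right) - \frac{4976404}{17467673633} = \frac{33464}{15985} - \frac{4976404}{17467673633} = \frac{25411247071164}{12140033174935}$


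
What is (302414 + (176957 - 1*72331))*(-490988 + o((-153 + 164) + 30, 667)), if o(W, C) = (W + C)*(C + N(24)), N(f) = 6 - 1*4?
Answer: -7056445440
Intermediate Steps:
N(f) = 2 (N(f) = 6 - 4 = 2)
o(W, C) = (2 + C)*(C + W) (o(W, C) = (W + C)*(C + 2) = (C + W)*(2 + C) = (2 + C)*(C + W))
(302414 + (176957 - 1*72331))*(-490988 + o((-153 + 164) + 30, 667)) = (302414 + (176957 - 1*72331))*(-490988 + (667² + 2*667 + 2*((-153 + 164) + 30) + 667*((-153 + 164) + 30))) = (302414 + (176957 - 72331))*(-490988 + (444889 + 1334 + 2*(11 + 30) + 667*(11 + 30))) = (302414 + 104626)*(-490988 + (444889 + 1334 + 2*41 + 667*41)) = 407040*(-490988 + (444889 + 1334 + 82 + 27347)) = 407040*(-490988 + 473652) = 407040*(-17336) = -7056445440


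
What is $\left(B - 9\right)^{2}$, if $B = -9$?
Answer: $324$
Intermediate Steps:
$\left(B - 9\right)^{2} = \left(-9 - 9\right)^{2} = \left(-18\right)^{2} = 324$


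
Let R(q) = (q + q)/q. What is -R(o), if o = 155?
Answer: -2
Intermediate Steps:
R(q) = 2 (R(q) = (2*q)/q = 2)
-R(o) = -1*2 = -2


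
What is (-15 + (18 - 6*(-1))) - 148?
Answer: -139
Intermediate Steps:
(-15 + (18 - 6*(-1))) - 148 = (-15 + (18 - 1*(-6))) - 148 = (-15 + (18 + 6)) - 148 = (-15 + 24) - 148 = 9 - 148 = -139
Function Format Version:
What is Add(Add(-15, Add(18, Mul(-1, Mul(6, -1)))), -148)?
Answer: -139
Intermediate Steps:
Add(Add(-15, Add(18, Mul(-1, Mul(6, -1)))), -148) = Add(Add(-15, Add(18, Mul(-1, -6))), -148) = Add(Add(-15, Add(18, 6)), -148) = Add(Add(-15, 24), -148) = Add(9, -148) = -139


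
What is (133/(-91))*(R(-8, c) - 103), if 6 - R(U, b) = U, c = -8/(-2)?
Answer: 1691/13 ≈ 130.08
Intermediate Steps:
c = 4 (c = -8*(-½) = 4)
R(U, b) = 6 - U
(133/(-91))*(R(-8, c) - 103) = (133/(-91))*((6 - 1*(-8)) - 103) = (133*(-1/91))*((6 + 8) - 103) = -19*(14 - 103)/13 = -19/13*(-89) = 1691/13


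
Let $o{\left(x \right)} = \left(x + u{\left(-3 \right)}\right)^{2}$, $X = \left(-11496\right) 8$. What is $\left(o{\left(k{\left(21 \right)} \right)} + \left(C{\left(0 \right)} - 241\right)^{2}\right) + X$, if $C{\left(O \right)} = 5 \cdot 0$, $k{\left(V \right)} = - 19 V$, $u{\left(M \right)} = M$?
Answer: $127717$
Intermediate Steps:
$X = -91968$
$o{\left(x \right)} = \left(-3 + x\right)^{2}$ ($o{\left(x \right)} = \left(x - 3\right)^{2} = \left(-3 + x\right)^{2}$)
$C{\left(O \right)} = 0$
$\left(o{\left(k{\left(21 \right)} \right)} + \left(C{\left(0 \right)} - 241\right)^{2}\right) + X = \left(\left(-3 - 399\right)^{2} + \left(0 - 241\right)^{2}\right) - 91968 = \left(\left(-3 - 399\right)^{2} + \left(-241\right)^{2}\right) - 91968 = \left(\left(-402\right)^{2} + 58081\right) - 91968 = \left(161604 + 58081\right) - 91968 = 219685 - 91968 = 127717$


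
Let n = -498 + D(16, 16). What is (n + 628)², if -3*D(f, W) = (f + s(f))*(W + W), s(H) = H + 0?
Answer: 401956/9 ≈ 44662.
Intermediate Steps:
s(H) = H
D(f, W) = -4*W*f/3 (D(f, W) = -(f + f)*(W + W)/3 = -2*f*2*W/3 = -4*W*f/3)
n = -2518/3 (n = -498 - 4/3*16*16 = -498 - 1024/3 = -2518/3 ≈ -839.33)
(n + 628)² = (-2518/3 + 628)² = (-634/3)² = 401956/9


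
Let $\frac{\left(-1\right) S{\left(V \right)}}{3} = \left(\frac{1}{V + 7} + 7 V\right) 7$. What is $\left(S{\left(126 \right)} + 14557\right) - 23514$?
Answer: $- \frac{522104}{19} \approx -27479.0$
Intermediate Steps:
$S{\left(V \right)} = - 147 V - \frac{21}{7 + V}$ ($S{\left(V \right)} = - 3 \left(\frac{1}{V + 7} + 7 V\right) 7 = - 3 \left(\frac{1}{7 + V} + 7 V\right) 7 = - 3 \left(\frac{7}{7 + V} + 49 V\right) = - 147 V - \frac{21}{7 + V}$)
$\left(S{\left(126 \right)} + 14557\right) - 23514 = \left(\frac{21 \left(-1 - 6174 - 7 \cdot 126^{2}\right)}{7 + 126} + 14557\right) - 23514 = \left(\frac{21 \left(-1 - 6174 - 111132\right)}{133} + 14557\right) - 23514 = \left(21 \cdot \frac{1}{133} \left(-1 - 6174 - 111132\right) + 14557\right) - 23514 = \left(21 \cdot \frac{1}{133} \left(-117307\right) + 14557\right) - 23514 = \left(- \frac{351921}{19} + 14557\right) - 23514 = - \frac{75338}{19} - 23514 = - \frac{522104}{19}$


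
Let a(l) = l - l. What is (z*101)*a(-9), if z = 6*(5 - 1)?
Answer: 0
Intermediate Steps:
a(l) = 0
z = 24 (z = 6*4 = 24)
(z*101)*a(-9) = (24*101)*0 = 2424*0 = 0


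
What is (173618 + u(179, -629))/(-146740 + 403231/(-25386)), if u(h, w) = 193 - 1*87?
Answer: -4410157464/3725544871 ≈ -1.1838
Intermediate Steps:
u(h, w) = 106 (u(h, w) = 193 - 87 = 106)
(173618 + u(179, -629))/(-146740 + 403231/(-25386)) = (173618 + 106)/(-146740 + 403231/(-25386)) = 173724/(-146740 + 403231*(-1/25386)) = 173724/(-146740 - 403231/25386) = 173724/(-3725544871/25386) = 173724*(-25386/3725544871) = -4410157464/3725544871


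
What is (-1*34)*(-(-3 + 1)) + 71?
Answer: 3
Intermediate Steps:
(-1*34)*(-(-3 + 1)) + 71 = -(-34)*(-2) + 71 = -34*2 + 71 = -68 + 71 = 3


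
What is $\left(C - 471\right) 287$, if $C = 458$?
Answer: $-3731$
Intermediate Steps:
$\left(C - 471\right) 287 = \left(458 - 471\right) 287 = \left(-13\right) 287 = -3731$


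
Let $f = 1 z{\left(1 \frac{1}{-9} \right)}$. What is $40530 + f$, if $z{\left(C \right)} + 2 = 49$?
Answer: $40577$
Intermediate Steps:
$z{\left(C \right)} = 47$ ($z{\left(C \right)} = -2 + 49 = 47$)
$f = 47$ ($f = 1 \cdot 47 = 47$)
$40530 + f = 40530 + 47 = 40577$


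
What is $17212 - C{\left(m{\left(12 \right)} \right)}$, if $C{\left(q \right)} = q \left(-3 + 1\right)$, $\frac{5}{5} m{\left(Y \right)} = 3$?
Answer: $17218$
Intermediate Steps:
$m{\left(Y \right)} = 3$
$C{\left(q \right)} = - 2 q$ ($C{\left(q \right)} = q \left(-2\right) = - 2 q$)
$17212 - C{\left(m{\left(12 \right)} \right)} = 17212 - \left(-2\right) 3 = 17212 - -6 = 17212 + 6 = 17218$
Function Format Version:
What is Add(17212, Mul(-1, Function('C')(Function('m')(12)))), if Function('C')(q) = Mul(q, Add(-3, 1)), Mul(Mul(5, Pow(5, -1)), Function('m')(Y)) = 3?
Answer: 17218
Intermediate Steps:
Function('m')(Y) = 3
Function('C')(q) = Mul(-2, q) (Function('C')(q) = Mul(q, -2) = Mul(-2, q))
Add(17212, Mul(-1, Function('C')(Function('m')(12)))) = Add(17212, Mul(-1, Mul(-2, 3))) = Add(17212, Mul(-1, -6)) = Add(17212, 6) = 17218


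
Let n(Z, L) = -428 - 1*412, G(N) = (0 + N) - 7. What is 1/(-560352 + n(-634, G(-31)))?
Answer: -1/561192 ≈ -1.7819e-6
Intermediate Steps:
G(N) = -7 + N (G(N) = N - 7 = -7 + N)
n(Z, L) = -840 (n(Z, L) = -428 - 412 = -840)
1/(-560352 + n(-634, G(-31))) = 1/(-560352 - 840) = 1/(-561192) = -1/561192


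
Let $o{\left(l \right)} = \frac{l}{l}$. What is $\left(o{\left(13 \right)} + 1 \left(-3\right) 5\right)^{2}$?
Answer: $196$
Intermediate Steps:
$o{\left(l \right)} = 1$
$\left(o{\left(13 \right)} + 1 \left(-3\right) 5\right)^{2} = \left(1 + 1 \left(-3\right) 5\right)^{2} = \left(1 - 15\right)^{2} = \left(-14\right)^{2} = 196$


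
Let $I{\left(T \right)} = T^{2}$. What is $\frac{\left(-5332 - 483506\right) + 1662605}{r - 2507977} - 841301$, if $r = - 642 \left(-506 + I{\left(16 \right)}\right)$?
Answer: $- \frac{1974935921344}{2347477} \approx -8.413 \cdot 10^{5}$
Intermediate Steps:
$r = 160500$ ($r = - 642 \left(-506 + 16^{2}\right) = - 642 \left(-506 + 256\right) = \left(-642\right) \left(-250\right) = 160500$)
$\frac{\left(-5332 - 483506\right) + 1662605}{r - 2507977} - 841301 = \frac{\left(-5332 - 483506\right) + 1662605}{160500 - 2507977} - 841301 = \frac{-488838 + 1662605}{-2347477} - 841301 = 1173767 \left(- \frac{1}{2347477}\right) - 841301 = - \frac{1173767}{2347477} - 841301 = - \frac{1974935921344}{2347477}$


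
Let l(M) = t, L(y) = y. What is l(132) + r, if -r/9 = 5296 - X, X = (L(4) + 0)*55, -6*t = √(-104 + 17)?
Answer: -45684 - I*√87/6 ≈ -45684.0 - 1.5546*I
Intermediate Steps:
t = -I*√87/6 (t = -√(-104 + 17)/6 = -I*√87/6 ≈ -1.5546*I)
l(M) = -I*√87/6
X = 220 (X = (4 + 0)*55 = 4*55 = 220)
r = -45684 (r = -9*(5296 - 1*220) = -9*(5296 - 220) = -9*5076 = -45684)
l(132) + r = -I*√87/6 - 45684 = -45684 - I*√87/6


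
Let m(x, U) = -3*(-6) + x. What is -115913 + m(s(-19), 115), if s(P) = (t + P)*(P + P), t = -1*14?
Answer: -114641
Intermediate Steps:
t = -14
s(P) = 2*P*(-14 + P) (s(P) = (-14 + P)*(P + P) = (-14 + P)*(2*P) = 2*P*(-14 + P))
m(x, U) = 18 + x
-115913 + m(s(-19), 115) = -115913 + (18 + 2*(-19)*(-14 - 19)) = -115913 + (18 + 2*(-19)*(-33)) = -115913 + (18 + 1254) = -115913 + 1272 = -114641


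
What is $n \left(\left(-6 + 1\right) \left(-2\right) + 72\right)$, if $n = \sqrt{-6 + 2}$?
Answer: $164 i \approx 164.0 i$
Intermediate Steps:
$n = 2 i$ ($n = \sqrt{-4} = 2 i \approx 2.0 i$)
$n \left(\left(-6 + 1\right) \left(-2\right) + 72\right) = 2 i \left(\left(-6 + 1\right) \left(-2\right) + 72\right) = 2 i \left(\left(-5\right) \left(-2\right) + 72\right) = 2 i \left(10 + 72\right) = 2 i 82 = 164 i$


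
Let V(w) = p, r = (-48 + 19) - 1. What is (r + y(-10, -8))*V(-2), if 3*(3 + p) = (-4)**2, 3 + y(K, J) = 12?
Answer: -49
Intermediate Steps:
r = -30 (r = -29 - 1 = -30)
y(K, J) = 9 (y(K, J) = -3 + 12 = 9)
p = 7/3 (p = -3 + (1/3)*(-4)**2 = -3 + (1/3)*16 = -3 + 16/3 = 7/3 ≈ 2.3333)
V(w) = 7/3
(r + y(-10, -8))*V(-2) = (-30 + 9)*(7/3) = -21*7/3 = -49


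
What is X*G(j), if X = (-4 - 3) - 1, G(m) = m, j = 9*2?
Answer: -144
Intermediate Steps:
j = 18
X = -8 (X = -7 - 1 = -8)
X*G(j) = -8*18 = -144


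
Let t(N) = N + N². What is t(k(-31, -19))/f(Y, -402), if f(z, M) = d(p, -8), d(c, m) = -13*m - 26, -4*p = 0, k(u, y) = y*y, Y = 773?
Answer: 65341/39 ≈ 1675.4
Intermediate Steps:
k(u, y) = y²
p = 0 (p = -¼*0 = 0)
d(c, m) = -26 - 13*m
f(z, M) = 78 (f(z, M) = -26 - 13*(-8) = -26 + 104 = 78)
t(k(-31, -19))/f(Y, -402) = ((-19)²*(1 + (-19)²))/78 = (361*(1 + 361))*(1/78) = (361*362)*(1/78) = 130682*(1/78) = 65341/39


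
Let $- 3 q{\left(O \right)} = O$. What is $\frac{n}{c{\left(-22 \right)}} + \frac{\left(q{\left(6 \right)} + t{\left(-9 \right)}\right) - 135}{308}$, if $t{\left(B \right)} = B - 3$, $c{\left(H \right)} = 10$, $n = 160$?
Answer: $\frac{4779}{308} \approx 15.516$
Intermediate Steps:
$q{\left(O \right)} = - \frac{O}{3}$
$t{\left(B \right)} = -3 + B$
$\frac{n}{c{\left(-22 \right)}} + \frac{\left(q{\left(6 \right)} + t{\left(-9 \right)}\right) - 135}{308} = \frac{160}{10} + \frac{\left(\left(- \frac{1}{3}\right) 6 - 12\right) - 135}{308} = 160 \cdot \frac{1}{10} + \left(\left(-2 - 12\right) - 135\right) \frac{1}{308} = 16 + \left(-14 - 135\right) \frac{1}{308} = 16 - \frac{149}{308} = \frac{4779}{308}$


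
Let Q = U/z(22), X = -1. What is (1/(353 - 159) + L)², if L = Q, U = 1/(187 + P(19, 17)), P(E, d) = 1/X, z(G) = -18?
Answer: 2486929/105466459536 ≈ 2.3580e-5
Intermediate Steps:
P(E, d) = -1 (P(E, d) = 1/(-1) = -1)
U = 1/186 (U = 1/(187 - 1) = 1/186 ≈ 0.0053763)
Q = -1/3348 (Q = (1/186)/(-18) = (1/186)*(-1/18) = -1/3348 ≈ -0.00029869)
L = -1/3348 ≈ -0.00029869
(1/(353 - 159) + L)² = (1/(353 - 159) - 1/3348)² = (1/194 - 1/3348)² = (1577/324756)² = 2486929/105466459536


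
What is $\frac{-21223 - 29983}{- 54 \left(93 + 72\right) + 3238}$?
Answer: $\frac{25603}{2836} \approx 9.0279$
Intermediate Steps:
$\frac{-21223 - 29983}{- 54 \left(93 + 72\right) + 3238} = - \frac{51206}{\left(-54\right) 165 + 3238} = - \frac{51206}{-8910 + 3238} = - \frac{51206}{-5672} = \left(-51206\right) \left(- \frac{1}{5672}\right) = \frac{25603}{2836}$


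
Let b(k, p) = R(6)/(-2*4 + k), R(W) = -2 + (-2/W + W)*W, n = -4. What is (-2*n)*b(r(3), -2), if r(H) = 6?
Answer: -128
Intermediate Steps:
R(W) = -2 + W*(W - 2/W) (R(W) = -2 + (W - 2/W)*W = -2 + W*(W - 2/W))
b(k, p) = 32/(-8 + k) (b(k, p) = (-4 + 6²)/(-2*4 + k) = (-4 + 36)/(-8 + k) = 32/(-8 + k))
(-2*n)*b(r(3), -2) = (-2*(-4))*(32/(-8 + 6)) = 8*(32/(-2)) = 8*(32*(-½)) = 8*(-16) = -128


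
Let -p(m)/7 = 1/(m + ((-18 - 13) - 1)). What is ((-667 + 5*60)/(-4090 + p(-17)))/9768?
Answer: 2569/279648072 ≈ 9.1866e-6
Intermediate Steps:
p(m) = -7/(-32 + m) (p(m) = -7/(m + ((-18 - 13) - 1)) = -7/(m + (-31 - 1)) = -7/(m - 32) = -7/(-32 + m))
((-667 + 5*60)/(-4090 + p(-17)))/9768 = ((-667 + 5*60)/(-4090 - 7/(-32 - 17)))/9768 = ((-667 + 300)/(-4090 - 7/(-49)))*(1/9768) = -367/(-4090 - 7*(-1/49))*(1/9768) = -367/(-4090 + ⅐)*(1/9768) = -367/(-28629/7)*(1/9768) = -367*(-7/28629)*(1/9768) = (2569/28629)*(1/9768) = 2569/279648072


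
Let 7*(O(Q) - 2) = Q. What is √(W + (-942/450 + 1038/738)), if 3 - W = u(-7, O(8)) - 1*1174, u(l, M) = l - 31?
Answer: √51031511/205 ≈ 34.847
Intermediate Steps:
O(Q) = 2 + Q/7
u(l, M) = -31 + l
W = 1215 (W = 3 - ((-31 - 7) - 1*1174) = 3 - (-38 - 1174) = 3 - 1*(-1212) = 3 + 1212 = 1215)
√(W + (-942/450 + 1038/738)) = √(1215 + (-942/450 + 1038/738)) = √(1215 + (-942*1/450 + 1038*(1/738))) = √(1215 + (-157/75 + 173/123)) = √(1215 - 704/1025) = √(1244671/1025) = √51031511/205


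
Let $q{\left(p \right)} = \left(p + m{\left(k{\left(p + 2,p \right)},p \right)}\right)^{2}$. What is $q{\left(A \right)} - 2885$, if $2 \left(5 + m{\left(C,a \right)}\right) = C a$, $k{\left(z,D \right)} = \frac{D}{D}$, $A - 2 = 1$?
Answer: $- \frac{11539}{4} \approx -2884.8$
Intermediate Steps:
$A = 3$ ($A = 2 + 1 = 3$)
$k{\left(z,D \right)} = 1$
$m{\left(C,a \right)} = -5 + \frac{C a}{2}$
$q{\left(p \right)} = \left(-5 + \frac{3 p}{2}\right)^{2}$ ($q{\left(p \right)} = \left(p + \left(-5 + \frac{1}{2} \cdot 1 p\right)\right)^{2} = \left(p + \left(-5 + \frac{p}{2}\right)\right)^{2} = \left(-5 + \frac{3 p}{2}\right)^{2}$)
$q{\left(A \right)} - 2885 = \frac{\left(-10 + 3 \cdot 3\right)^{2}}{4} - 2885 = \frac{\left(-10 + 9\right)^{2}}{4} - 2885 = \frac{\left(-1\right)^{2}}{4} - 2885 = \frac{1}{4} \cdot 1 - 2885 = \frac{1}{4} - 2885 = - \frac{11539}{4}$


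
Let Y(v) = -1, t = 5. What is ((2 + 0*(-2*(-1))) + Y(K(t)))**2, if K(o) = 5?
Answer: 1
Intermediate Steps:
((2 + 0*(-2*(-1))) + Y(K(t)))**2 = ((2 + 0*(-2*(-1))) - 1)**2 = ((2 + 0*2) - 1)**2 = ((2 + 0) - 1)**2 = (2 - 1)**2 = 1**2 = 1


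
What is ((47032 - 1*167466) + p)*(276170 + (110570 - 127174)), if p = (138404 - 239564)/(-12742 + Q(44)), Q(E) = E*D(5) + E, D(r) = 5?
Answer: -195021577638636/6239 ≈ -3.1258e+10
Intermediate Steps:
Q(E) = 6*E (Q(E) = E*5 + E = 5*E + E = 6*E)
p = 50580/6239 (p = (138404 - 239564)/(-12742 + 6*44) = -101160/(-12742 + 264) = -101160/(-12478) = -101160*(-1/12478) = 50580/6239 ≈ 8.1071)
((47032 - 1*167466) + p)*(276170 + (110570 - 127174)) = ((47032 - 1*167466) + 50580/6239)*(276170 + (110570 - 127174)) = ((47032 - 167466) + 50580/6239)*(276170 - 16604) = (-120434 + 50580/6239)*259566 = -751337146/6239*259566 = -195021577638636/6239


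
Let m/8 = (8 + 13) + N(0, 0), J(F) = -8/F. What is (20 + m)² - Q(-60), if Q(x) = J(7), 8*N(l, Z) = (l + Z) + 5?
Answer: 260751/7 ≈ 37250.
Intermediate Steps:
N(l, Z) = 5/8 + Z/8 + l/8 (N(l, Z) = ((l + Z) + 5)/8 = ((Z + l) + 5)/8 = (5 + Z + l)/8 = 5/8 + Z/8 + l/8)
Q(x) = -8/7
m = 173 (m = 8*((8 + 13) + (5/8 + (⅛)*0 + (⅛)*0)) = 8*(21 + (5/8 + 0 + 0)) = 8*(21 + 5/8) = 8*(173/8) = 173)
(20 + m)² - Q(-60) = (20 + 173)² - 1*(-8/7) = 193² + 8/7 = 37249 + 8/7 = 260751/7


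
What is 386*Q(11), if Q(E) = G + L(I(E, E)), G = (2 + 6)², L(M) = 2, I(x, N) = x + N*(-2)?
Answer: 25476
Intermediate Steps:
I(x, N) = x - 2*N
G = 64 (G = 8² = 64)
Q(E) = 66 (Q(E) = 64 + 2 = 66)
386*Q(11) = 386*66 = 25476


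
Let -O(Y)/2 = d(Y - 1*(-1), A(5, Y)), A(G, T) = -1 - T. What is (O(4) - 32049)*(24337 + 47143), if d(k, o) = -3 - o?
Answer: -2291148440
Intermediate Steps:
O(Y) = 4 - 2*Y (O(Y) = -2*(-3 - (-1 - Y)) = -2*(-3 + (1 + Y)) = -2*(-2 + Y) = 4 - 2*Y)
(O(4) - 32049)*(24337 + 47143) = ((4 - 2*4) - 32049)*(24337 + 47143) = ((4 - 8) - 32049)*71480 = (-4 - 32049)*71480 = -32053*71480 = -2291148440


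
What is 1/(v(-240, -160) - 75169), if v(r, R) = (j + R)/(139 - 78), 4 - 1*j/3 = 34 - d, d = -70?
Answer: -61/4585769 ≈ -1.3302e-5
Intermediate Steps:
j = -300 (j = 12 - 3*(34 - 1*(-70)) = 12 - 3*(34 + 70) = 12 - 3*104 = 12 - 312 = -300)
v(r, R) = -300/61 + R/61 (v(r, R) = (-300 + R)/(139 - 78) = (-300 + R)/61 = (-300 + R)*(1/61) = -300/61 + R/61)
1/(v(-240, -160) - 75169) = 1/((-300/61 + (1/61)*(-160)) - 75169) = 1/((-300/61 - 160/61) - 75169) = 1/(-460/61 - 75169) = 1/(-4585769/61) = -61/4585769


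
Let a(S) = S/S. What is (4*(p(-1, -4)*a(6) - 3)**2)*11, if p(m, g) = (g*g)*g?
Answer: 197516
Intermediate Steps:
a(S) = 1
p(m, g) = g**3 (p(m, g) = g**2*g = g**3)
(4*(p(-1, -4)*a(6) - 3)**2)*11 = (4*((-4)**3*1 - 3)**2)*11 = (4*(-64*1 - 3)**2)*11 = (4*(-64 - 3)**2)*11 = (4*(-67)**2)*11 = (4*4489)*11 = 17956*11 = 197516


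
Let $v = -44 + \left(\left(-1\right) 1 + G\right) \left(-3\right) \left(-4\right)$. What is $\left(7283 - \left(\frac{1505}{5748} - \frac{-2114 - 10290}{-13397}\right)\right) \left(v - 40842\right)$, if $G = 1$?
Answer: $- \frac{11466182547471965}{38502978} \approx -2.978 \cdot 10^{8}$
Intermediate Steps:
$v = -44$ ($v = -44 + \left(\left(-1\right) 1 + 1\right) \left(-3\right) \left(-4\right) = -44 + \left(-1 + 1\right) \left(-3\right) \left(-4\right) = -44 + 0 \left(-3\right) \left(-4\right) = -44 + 0 \left(-4\right) = -44 + 0 = -44$)
$\left(7283 - \left(\frac{1505}{5748} - \frac{-2114 - 10290}{-13397}\right)\right) \left(v - 40842\right) = \left(7283 - \left(\frac{1505}{5748} - \frac{-2114 - 10290}{-13397}\right)\right) \left(-44 - 40842\right) = \left(7283 - - \frac{51135707}{77005956}\right) \left(-40886\right) = \left(7283 + \left(\frac{12404}{13397} - \frac{1505}{5748}\right)\right) \left(-40886\right) = \left(7283 + \frac{51135707}{77005956}\right) \left(-40886\right) = \frac{560885513255}{77005956} \left(-40886\right) = - \frac{11466182547471965}{38502978}$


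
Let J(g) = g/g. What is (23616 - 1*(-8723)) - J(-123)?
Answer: 32338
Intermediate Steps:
J(g) = 1
(23616 - 1*(-8723)) - J(-123) = (23616 - 1*(-8723)) - 1*1 = (23616 + 8723) - 1 = 32339 - 1 = 32338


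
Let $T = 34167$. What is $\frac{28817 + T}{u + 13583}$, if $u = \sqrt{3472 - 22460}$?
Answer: $\frac{18202376}{3925891} - \frac{125968 i \sqrt{4747}}{184516877} \approx 4.6365 - 0.047036 i$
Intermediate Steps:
$u = 2 i \sqrt{4747}$ ($u = \sqrt{-18988} = 2 i \sqrt{4747} \approx 137.8 i$)
$\frac{28817 + T}{u + 13583} = \frac{28817 + 34167}{2 i \sqrt{4747} + 13583} = \frac{62984}{13583 + 2 i \sqrt{4747}}$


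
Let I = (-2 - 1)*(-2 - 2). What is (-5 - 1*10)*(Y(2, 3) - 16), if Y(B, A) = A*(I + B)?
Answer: -390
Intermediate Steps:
I = 12 (I = -3*(-4) = 12)
Y(B, A) = A*(12 + B)
(-5 - 1*10)*(Y(2, 3) - 16) = (-5 - 1*10)*(3*(12 + 2) - 16) = (-5 - 10)*(3*14 - 16) = -15*(42 - 16) = -15*26 = -390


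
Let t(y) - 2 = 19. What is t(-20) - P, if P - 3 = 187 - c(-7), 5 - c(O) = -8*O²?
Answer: 228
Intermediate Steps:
t(y) = 21 (t(y) = 2 + 19 = 21)
c(O) = 5 + 8*O² (c(O) = 5 - (-8)*O² = 5 + 8*O²)
P = -207 (P = 3 + (187 - (5 + 8*(-7)²)) = 3 + (187 - (5 + 8*49)) = 3 + (187 - (5 + 392)) = 3 + (187 - 1*397) = 3 + (187 - 397) = 3 - 210 = -207)
t(-20) - P = 21 - 1*(-207) = 21 + 207 = 228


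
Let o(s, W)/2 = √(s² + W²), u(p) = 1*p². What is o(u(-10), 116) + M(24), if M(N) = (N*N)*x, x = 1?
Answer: 576 + 8*√1466 ≈ 882.31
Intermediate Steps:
M(N) = N² (M(N) = (N*N)*1 = N²*1 = N²)
u(p) = p²
o(s, W) = 2*√(W² + s²) (o(s, W) = 2*√(s² + W²) = 2*√(W² + s²))
o(u(-10), 116) + M(24) = 2*√(116² + ((-10)²)²) + 24² = 2*√(13456 + 100²) + 576 = 2*√(13456 + 10000) + 576 = 2*√23456 + 576 = 2*(4*√1466) + 576 = 8*√1466 + 576 = 576 + 8*√1466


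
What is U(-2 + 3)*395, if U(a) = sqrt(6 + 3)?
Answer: 1185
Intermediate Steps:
U(a) = 3 (U(a) = sqrt(9) = 3)
U(-2 + 3)*395 = 3*395 = 1185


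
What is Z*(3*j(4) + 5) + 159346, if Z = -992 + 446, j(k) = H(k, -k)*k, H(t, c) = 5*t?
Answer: 25576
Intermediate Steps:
j(k) = 5*k² (j(k) = (5*k)*k = 5*k²)
Z = -546
Z*(3*j(4) + 5) + 159346 = -546*(3*(5*4²) + 5) + 159346 = -546*(3*(5*16) + 5) + 159346 = -546*(3*80 + 5) + 159346 = -546*(240 + 5) + 159346 = -546*245 + 159346 = -133770 + 159346 = 25576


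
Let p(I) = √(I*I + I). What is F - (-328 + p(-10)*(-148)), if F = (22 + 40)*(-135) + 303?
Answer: -7739 + 444*√10 ≈ -6334.9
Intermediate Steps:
p(I) = √(I + I²) (p(I) = √(I² + I) = √(I + I²))
F = -8067 (F = 62*(-135) + 303 = -8370 + 303 = -8067)
F - (-328 + p(-10)*(-148)) = -8067 - (-328 + √(-10*(1 - 10))*(-148)) = -8067 - (-328 + √(-10*(-9))*(-148)) = -8067 - (-328 + √90*(-148)) = -8067 - (-328 + (3*√10)*(-148)) = -8067 - (-328 - 444*√10) = -8067 + (328 + 444*√10) = -7739 + 444*√10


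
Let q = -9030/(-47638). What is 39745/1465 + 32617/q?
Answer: 227668856374/1322895 ≈ 1.7210e+5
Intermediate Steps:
q = 4515/23819 (q = -9030*(-1/47638) = 4515/23819 ≈ 0.18955)
39745/1465 + 32617/q = 39745/1465 + 32617/(4515/23819) = 39745*(1/1465) + 32617*(23819/4515) = 7949/293 + 776904323/4515 = 227668856374/1322895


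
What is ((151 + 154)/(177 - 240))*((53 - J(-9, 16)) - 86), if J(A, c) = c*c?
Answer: 88145/63 ≈ 1399.1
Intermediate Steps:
J(A, c) = c**2
((151 + 154)/(177 - 240))*((53 - J(-9, 16)) - 86) = ((151 + 154)/(177 - 240))*((53 - 1*16**2) - 86) = (305/(-63))*((53 - 1*256) - 86) = (305*(-1/63))*((53 - 256) - 86) = -305*(-203 - 86)/63 = -305/63*(-289) = 88145/63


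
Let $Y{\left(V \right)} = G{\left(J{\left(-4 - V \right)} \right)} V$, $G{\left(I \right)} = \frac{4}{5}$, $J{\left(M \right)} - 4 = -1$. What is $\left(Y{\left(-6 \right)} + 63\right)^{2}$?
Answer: $\frac{84681}{25} \approx 3387.2$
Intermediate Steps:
$J{\left(M \right)} = 3$ ($J{\left(M \right)} = 4 - 1 = 3$)
$G{\left(I \right)} = \frac{4}{5}$ ($G{\left(I \right)} = 4 \cdot \frac{1}{5} = \frac{4}{5}$)
$Y{\left(V \right)} = \frac{4 V}{5}$
$\left(Y{\left(-6 \right)} + 63\right)^{2} = \left(\frac{4}{5} \left(-6\right) + 63\right)^{2} = \left(- \frac{24}{5} + 63\right)^{2} = \left(\frac{291}{5}\right)^{2} = \frac{84681}{25}$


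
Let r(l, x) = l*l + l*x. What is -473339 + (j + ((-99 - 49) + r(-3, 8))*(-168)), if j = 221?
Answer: -445734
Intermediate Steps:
r(l, x) = l² + l*x
-473339 + (j + ((-99 - 49) + r(-3, 8))*(-168)) = -473339 + (221 + ((-99 - 49) - 3*(-3 + 8))*(-168)) = -473339 + (221 + (-148 - 3*5)*(-168)) = -473339 + (221 + (-148 - 15)*(-168)) = -473339 + (221 - 163*(-168)) = -473339 + (221 + 27384) = -473339 + 27605 = -445734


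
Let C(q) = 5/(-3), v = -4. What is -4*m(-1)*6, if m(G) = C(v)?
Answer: 40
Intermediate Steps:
C(q) = -5/3 (C(q) = 5*(-1/3) = -5/3)
m(G) = -5/3
-4*m(-1)*6 = -4*(-5/3)*6 = (20/3)*6 = 40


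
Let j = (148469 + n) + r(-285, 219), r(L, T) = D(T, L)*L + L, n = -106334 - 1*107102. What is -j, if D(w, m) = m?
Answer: -15973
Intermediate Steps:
n = -213436 (n = -106334 - 107102 = -213436)
r(L, T) = L + L² (r(L, T) = L*L + L = L² + L = L + L²)
j = 15973 (j = (148469 - 213436) - 285*(1 - 285) = -64967 - 285*(-284) = -64967 + 80940 = 15973)
-j = -1*15973 = -15973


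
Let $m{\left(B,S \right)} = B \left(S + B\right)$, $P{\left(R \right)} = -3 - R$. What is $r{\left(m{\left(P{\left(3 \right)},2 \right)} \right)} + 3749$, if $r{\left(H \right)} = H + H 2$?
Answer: $3821$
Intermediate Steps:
$m{\left(B,S \right)} = B \left(B + S\right)$
$r{\left(H \right)} = 3 H$ ($r{\left(H \right)} = H + 2 H = 3 H$)
$r{\left(m{\left(P{\left(3 \right)},2 \right)} \right)} + 3749 = 3 \left(-3 - 3\right) \left(\left(-3 - 3\right) + 2\right) + 3749 = 3 \left(- 6 \left(-6 + 2\right)\right) + 3749 = 3 \left(\left(-6\right) \left(-4\right)\right) + 3749 = 3 \cdot 24 + 3749 = 72 + 3749 = 3821$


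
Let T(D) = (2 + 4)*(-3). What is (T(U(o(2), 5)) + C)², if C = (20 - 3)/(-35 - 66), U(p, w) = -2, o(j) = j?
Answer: 3367225/10201 ≈ 330.09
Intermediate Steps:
T(D) = -18 (T(D) = 6*(-3) = -18)
C = -17/101 (C = 17/(-101) = 17*(-1/101) = -17/101 ≈ -0.16832)
(T(U(o(2), 5)) + C)² = (-18 - 17/101)² = (-1835/101)² = 3367225/10201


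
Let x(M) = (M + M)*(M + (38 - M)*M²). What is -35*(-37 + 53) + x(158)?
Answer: -946585512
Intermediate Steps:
x(M) = 2*M*(M + M²*(38 - M)) (x(M) = (2*M)*(M + M²*(38 - M)) = 2*M*(M + M²*(38 - M)))
-35*(-37 + 53) + x(158) = -35*(-37 + 53) + 2*158²*(1 - 1*158² + 38*158) = -35*16 + 2*24964*(1 - 1*24964 + 6004) = -560 + 2*24964*(1 - 24964 + 6004) = -560 + 2*24964*(-18959) = -560 - 946584952 = -946585512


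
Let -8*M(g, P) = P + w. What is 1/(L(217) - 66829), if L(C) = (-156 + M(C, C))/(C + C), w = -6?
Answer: -3472/232031747 ≈ -1.4963e-5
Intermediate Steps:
M(g, P) = 3/4 - P/8 (M(g, P) = -(P - 6)/8 = -(-6 + P)/8 = 3/4 - P/8)
L(C) = (-621/4 - C/8)/(2*C) (L(C) = (-156 + (3/4 - C/8))/(C + C) = (-621/4 - C/8)/((2*C)) = (-621/4 - C/8)*(1/(2*C)) = (-621/4 - C/8)/(2*C))
1/(L(217) - 66829) = 1/((1/16)*(-1242 - 1*217)/217 - 66829) = 1/((1/16)*(1/217)*(-1242 - 217) - 66829) = 1/((1/16)*(1/217)*(-1459) - 66829) = 1/(-1459/3472 - 66829) = 1/(-232031747/3472) = -3472/232031747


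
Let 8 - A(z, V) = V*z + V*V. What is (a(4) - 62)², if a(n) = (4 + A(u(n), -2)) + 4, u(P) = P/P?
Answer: 2304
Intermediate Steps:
u(P) = 1
A(z, V) = 8 - V² - V*z (A(z, V) = 8 - (V*z + V*V) = 8 - (V*z + V²) = 8 - (V² + V*z) = 8 + (-V² - V*z) = 8 - V² - V*z)
a(n) = 14 (a(n) = (4 + (8 - 1*(-2)² - 1*(-2)*1)) + 4 = (4 + (8 - 1*4 + 2)) + 4 = (4 + (8 - 4 + 2)) + 4 = (4 + 6) + 4 = 10 + 4 = 14)
(a(4) - 62)² = (14 - 62)² = (-48)² = 2304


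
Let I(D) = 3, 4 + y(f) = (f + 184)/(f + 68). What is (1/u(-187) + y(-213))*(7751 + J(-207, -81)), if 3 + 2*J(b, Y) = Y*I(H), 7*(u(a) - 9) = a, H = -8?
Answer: -4559637/155 ≈ -29417.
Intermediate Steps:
u(a) = 9 + a/7
y(f) = -4 + (184 + f)/(68 + f) (y(f) = -4 + (f + 184)/(f + 68) = -4 + (184 + f)/(68 + f))
J(b, Y) = -3/2 + 3*Y/2 (J(b, Y) = -3/2 + (Y*3)/2 = -3/2 + (3*Y)/2 = -3/2 + 3*Y/2)
(1/u(-187) + y(-213))*(7751 + J(-207, -81)) = (1/(9 + (1/7)*(-187)) + (-88 - 3*(-213))/(68 - 213))*(7751 + (-3/2 + (3/2)*(-81))) = (1/(9 - 187/7) + (-88 + 639)/(-145))*(7751 + (-3/2 - 243/2)) = (1/(-124/7) - 1/145*551)*(7751 - 123) = (-7/124 - 19/5)*7628 = -2391/620*7628 = -4559637/155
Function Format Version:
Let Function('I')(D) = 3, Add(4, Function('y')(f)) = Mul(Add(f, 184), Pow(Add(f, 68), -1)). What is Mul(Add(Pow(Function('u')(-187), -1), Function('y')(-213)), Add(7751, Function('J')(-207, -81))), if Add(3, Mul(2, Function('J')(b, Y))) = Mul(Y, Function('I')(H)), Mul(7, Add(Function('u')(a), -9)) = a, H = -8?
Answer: Rational(-4559637, 155) ≈ -29417.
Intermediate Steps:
Function('u')(a) = Add(9, Mul(Rational(1, 7), a))
Function('y')(f) = Add(-4, Mul(Pow(Add(68, f), -1), Add(184, f))) (Function('y')(f) = Add(-4, Mul(Add(f, 184), Pow(Add(f, 68), -1))) = Add(-4, Mul(Add(184, f), Pow(Add(68, f), -1))) = Add(-4, Mul(Pow(Add(68, f), -1), Add(184, f))))
Function('J')(b, Y) = Add(Rational(-3, 2), Mul(Rational(3, 2), Y)) (Function('J')(b, Y) = Add(Rational(-3, 2), Mul(Rational(1, 2), Mul(Y, 3))) = Add(Rational(-3, 2), Mul(Rational(1, 2), Mul(3, Y))) = Add(Rational(-3, 2), Mul(Rational(3, 2), Y)))
Mul(Add(Pow(Function('u')(-187), -1), Function('y')(-213)), Add(7751, Function('J')(-207, -81))) = Mul(Add(Pow(Add(9, Mul(Rational(1, 7), -187)), -1), Mul(Pow(Add(68, -213), -1), Add(-88, Mul(-3, -213)))), Add(7751, Add(Rational(-3, 2), Mul(Rational(3, 2), -81)))) = Mul(Add(Pow(Add(9, Rational(-187, 7)), -1), Mul(Pow(-145, -1), Add(-88, 639))), Add(7751, Add(Rational(-3, 2), Rational(-243, 2)))) = Mul(Add(Pow(Rational(-124, 7), -1), Mul(Rational(-1, 145), 551)), Add(7751, -123)) = Mul(Add(Rational(-7, 124), Rational(-19, 5)), 7628) = Mul(Rational(-2391, 620), 7628) = Rational(-4559637, 155)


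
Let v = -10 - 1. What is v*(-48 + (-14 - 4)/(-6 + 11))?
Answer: 2838/5 ≈ 567.60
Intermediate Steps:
v = -11
v*(-48 + (-14 - 4)/(-6 + 11)) = -11*(-48 + (-14 - 4)/(-6 + 11)) = -11*(-48 - 18/5) = -11*(-258/5) = 2838/5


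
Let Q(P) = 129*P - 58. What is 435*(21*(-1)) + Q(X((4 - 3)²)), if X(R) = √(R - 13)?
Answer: -9193 + 258*I*√3 ≈ -9193.0 + 446.87*I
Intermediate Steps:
X(R) = √(-13 + R)
Q(P) = -58 + 129*P
435*(21*(-1)) + Q(X((4 - 3)²)) = 435*(21*(-1)) + (-58 + 129*√(-13 + (4 - 3)²)) = 435*(-21) + (-58 + 129*√(-13 + 1²)) = -9135 + (-58 + 129*√(-13 + 1)) = -9135 + (-58 + 129*√(-12)) = -9135 + (-58 + 129*(2*I*√3)) = -9135 + (-58 + 258*I*√3) = -9193 + 258*I*√3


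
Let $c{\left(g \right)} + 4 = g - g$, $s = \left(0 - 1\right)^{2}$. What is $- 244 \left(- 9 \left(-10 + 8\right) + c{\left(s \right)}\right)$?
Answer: $-3416$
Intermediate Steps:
$s = 1$ ($s = \left(-1\right)^{2} = 1$)
$c{\left(g \right)} = -4$ ($c{\left(g \right)} = -4 + \left(g - g\right) = -4 + 0 = -4$)
$- 244 \left(- 9 \left(-10 + 8\right) + c{\left(s \right)}\right) = - 244 \left(- 9 \left(-10 + 8\right) - 4\right) = - 244 \left(\left(-9\right) \left(-2\right) - 4\right) = - 244 \left(18 - 4\right) = \left(-244\right) 14 = -3416$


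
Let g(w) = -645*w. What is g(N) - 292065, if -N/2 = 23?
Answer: -262395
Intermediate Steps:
N = -46 (N = -2*23 = -46)
g(N) - 292065 = -645*(-46) - 292065 = 29670 - 292065 = -262395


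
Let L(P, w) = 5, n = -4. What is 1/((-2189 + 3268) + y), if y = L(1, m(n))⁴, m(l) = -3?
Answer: 1/1704 ≈ 0.00058685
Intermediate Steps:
y = 625 (y = 5⁴ = 625)
1/((-2189 + 3268) + y) = 1/((-2189 + 3268) + 625) = 1/(1079 + 625) = 1/1704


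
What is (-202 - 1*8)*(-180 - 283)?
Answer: 97230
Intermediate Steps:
(-202 - 1*8)*(-180 - 283) = (-202 - 8)*(-463) = -210*(-463) = 97230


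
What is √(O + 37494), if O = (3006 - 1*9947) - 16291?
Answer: √14262 ≈ 119.42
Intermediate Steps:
O = -23232 (O = (3006 - 9947) - 16291 = -6941 - 16291 = -23232)
√(O + 37494) = √(-23232 + 37494) = √14262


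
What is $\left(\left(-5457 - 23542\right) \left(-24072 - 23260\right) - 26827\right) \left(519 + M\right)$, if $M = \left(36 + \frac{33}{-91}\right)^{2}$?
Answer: $\frac{20334231428384808}{8281} \approx 2.4555 \cdot 10^{12}$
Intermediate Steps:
$M = \frac{10517049}{8281}$ ($M = \left(36 + 33 \left(- \frac{1}{91}\right)\right)^{2} = \left(36 - \frac{33}{91}\right)^{2} = \left(\frac{3243}{91}\right)^{2} = \frac{10517049}{8281} \approx 1270.0$)
$\left(\left(-5457 - 23542\right) \left(-24072 - 23260\right) - 26827\right) \left(519 + M\right) = \left(\left(-5457 - 23542\right) \left(-24072 - 23260\right) - 26827\right) \left(519 + \frac{10517049}{8281}\right) = \left(\left(-28999\right) \left(-47332\right) - 26827\right) \frac{14814888}{8281} = \left(1372580668 - 26827\right) \frac{14814888}{8281} = 1372553841 \cdot \frac{14814888}{8281} = \frac{20334231428384808}{8281}$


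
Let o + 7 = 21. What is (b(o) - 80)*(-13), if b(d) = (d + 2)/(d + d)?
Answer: 7228/7 ≈ 1032.6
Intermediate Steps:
o = 14 (o = -7 + 21 = 14)
b(d) = (2 + d)/(2*d) (b(d) = (2 + d)/((2*d)) = (2 + d)*(1/(2*d)) = (2 + d)/(2*d))
(b(o) - 80)*(-13) = ((1/2)*(2 + 14)/14 - 80)*(-13) = ((1/2)*(1/14)*16 - 80)*(-13) = (4/7 - 80)*(-13) = -556/7*(-13) = 7228/7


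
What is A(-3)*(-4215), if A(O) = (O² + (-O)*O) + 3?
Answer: -12645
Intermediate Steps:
A(O) = 3 (A(O) = (O² - O²) + 3 = 0 + 3 = 3)
A(-3)*(-4215) = 3*(-4215) = -12645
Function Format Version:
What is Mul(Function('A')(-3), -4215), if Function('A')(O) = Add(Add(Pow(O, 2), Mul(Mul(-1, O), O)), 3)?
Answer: -12645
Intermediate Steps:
Function('A')(O) = 3 (Function('A')(O) = Add(Add(Pow(O, 2), Mul(-1, Pow(O, 2))), 3) = Add(0, 3) = 3)
Mul(Function('A')(-3), -4215) = Mul(3, -4215) = -12645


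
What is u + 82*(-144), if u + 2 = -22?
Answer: -11832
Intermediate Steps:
u = -24 (u = -2 - 22 = -24)
u + 82*(-144) = -24 + 82*(-144) = -24 - 11808 = -11832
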